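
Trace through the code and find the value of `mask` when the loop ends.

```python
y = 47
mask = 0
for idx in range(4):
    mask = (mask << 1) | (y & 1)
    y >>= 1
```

Let's trace through this code step by step.

Initialize: y = 47
Initialize: mask = 0
Entering loop: for idx in range(4):
After iteration 1: idx = 0, y = 23, mask = 1
After iteration 2: idx = 1, y = 11, mask = 3
After iteration 3: idx = 2, y = 5, mask = 7
After iteration 4: idx = 3, y = 2, mask = 15
Loop ends.

Final answer: 15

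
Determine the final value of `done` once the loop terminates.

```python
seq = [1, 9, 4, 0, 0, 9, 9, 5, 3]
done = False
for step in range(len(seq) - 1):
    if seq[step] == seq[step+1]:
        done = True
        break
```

Let's trace through this code step by step.

Initialize: seq = [1, 9, 4, 0, 0, 9, 9, 5, 3]
Initialize: done = False
Entering loop: for step in range(len(seq) - 1):
After iteration 1: step = 0, done = False
After iteration 2: step = 1, done = False
After iteration 3: step = 2, done = False
After iteration 4: step = 3, done = True
Loop ends.

Final answer: True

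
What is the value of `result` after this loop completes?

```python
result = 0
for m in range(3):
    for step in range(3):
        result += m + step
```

Let's trace through this code step by step.

Initialize: result = 0
Entering loop: for m in range(3):
After iteration 1: m = 0, result = 3
After iteration 2: m = 1, result = 9
After iteration 3: m = 2, result = 18
Loop ends.

Final answer: 18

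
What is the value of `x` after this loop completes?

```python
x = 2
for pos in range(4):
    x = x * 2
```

Let's trace through this code step by step.

Initialize: x = 2
Entering loop: for pos in range(4):
After iteration 1: pos = 0, x = 4
After iteration 2: pos = 1, x = 8
After iteration 3: pos = 2, x = 16
After iteration 4: pos = 3, x = 32
Loop ends.

Final answer: 32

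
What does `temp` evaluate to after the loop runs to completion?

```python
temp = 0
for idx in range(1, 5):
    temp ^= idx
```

Let's trace through this code step by step.

Initialize: temp = 0
Entering loop: for idx in range(1, 5):
After iteration 1: idx = 1, temp = 1
After iteration 2: idx = 2, temp = 3
After iteration 3: idx = 3, temp = 0
After iteration 4: idx = 4, temp = 4
Loop ends.

Final answer: 4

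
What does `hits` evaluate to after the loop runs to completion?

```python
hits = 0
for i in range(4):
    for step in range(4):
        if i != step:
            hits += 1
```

Let's trace through this code step by step.

Initialize: hits = 0
Entering loop: for i in range(4):
After iteration 1: i = 0, hits = 3
After iteration 2: i = 1, hits = 6
After iteration 3: i = 2, hits = 9
After iteration 4: i = 3, hits = 12
Loop ends.

Final answer: 12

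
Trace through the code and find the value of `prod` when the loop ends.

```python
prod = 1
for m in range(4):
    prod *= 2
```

Let's trace through this code step by step.

Initialize: prod = 1
Entering loop: for m in range(4):
After iteration 1: m = 0, prod = 2
After iteration 2: m = 1, prod = 4
After iteration 3: m = 2, prod = 8
After iteration 4: m = 3, prod = 16
Loop ends.

Final answer: 16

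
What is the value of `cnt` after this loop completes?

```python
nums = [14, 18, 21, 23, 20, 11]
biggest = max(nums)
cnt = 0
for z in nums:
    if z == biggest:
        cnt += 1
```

Let's trace through this code step by step.

Initialize: nums = [14, 18, 21, 23, 20, 11]
Initialize: biggest = 23
Initialize: cnt = 0
Entering loop: for z in nums:
After iteration 1: z = 14, cnt = 0
After iteration 2: z = 18, cnt = 0
After iteration 3: z = 21, cnt = 0
After iteration 4: z = 23, cnt = 1
After iteration 5: z = 20, cnt = 1
After iteration 6: z = 11, cnt = 1
Loop ends.

Final answer: 1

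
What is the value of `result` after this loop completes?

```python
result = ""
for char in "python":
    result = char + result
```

Let's trace through this code step by step.

Initialize: result = ''
Entering loop: for char in "python":
After iteration 1: char = 'p', result = 'p'
After iteration 2: char = 'y', result = 'yp'
After iteration 3: char = 't', result = 'typ'
After iteration 4: char = 'h', result = 'htyp'
After iteration 5: char = 'o', result = 'ohtyp'
After iteration 6: char = 'n', result = 'nohtyp'
Loop ends.

Final answer: 'nohtyp'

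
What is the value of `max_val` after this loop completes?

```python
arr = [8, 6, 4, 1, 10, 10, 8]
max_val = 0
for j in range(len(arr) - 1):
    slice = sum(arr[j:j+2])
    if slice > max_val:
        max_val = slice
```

Let's trace through this code step by step.

Initialize: arr = [8, 6, 4, 1, 10, 10, 8]
Initialize: max_val = 0
Entering loop: for j in range(len(arr) - 1):
After iteration 1: j = 0, max_val = 14, slice = 14
After iteration 2: j = 1, max_val = 14, slice = 10
After iteration 3: j = 2, max_val = 14, slice = 5
After iteration 4: j = 3, max_val = 14, slice = 11
After iteration 5: j = 4, max_val = 20, slice = 20
After iteration 6: j = 5, max_val = 20, slice = 18
Loop ends.

Final answer: 20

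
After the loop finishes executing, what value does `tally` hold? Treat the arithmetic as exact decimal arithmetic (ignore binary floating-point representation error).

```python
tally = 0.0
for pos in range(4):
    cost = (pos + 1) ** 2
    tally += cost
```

Let's trace through this code step by step.

Initialize: tally = 0.0
Entering loop: for pos in range(4):
After iteration 1: pos = 0, tally = 1.0, cost = 1
After iteration 2: pos = 1, tally = 5.0, cost = 4
After iteration 3: pos = 2, tally = 14.0, cost = 9
After iteration 4: pos = 3, tally = 30.0, cost = 16
Loop ends.

Final answer: 30.0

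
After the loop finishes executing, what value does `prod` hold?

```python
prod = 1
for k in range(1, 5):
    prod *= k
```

Let's trace through this code step by step.

Initialize: prod = 1
Entering loop: for k in range(1, 5):
After iteration 1: k = 1, prod = 1
After iteration 2: k = 2, prod = 2
After iteration 3: k = 3, prod = 6
After iteration 4: k = 4, prod = 24
Loop ends.

Final answer: 24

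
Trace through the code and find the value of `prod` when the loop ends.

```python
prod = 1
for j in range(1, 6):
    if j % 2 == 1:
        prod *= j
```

Let's trace through this code step by step.

Initialize: prod = 1
Entering loop: for j in range(1, 6):
After iteration 1: j = 1, prod = 1
After iteration 2: j = 2, prod = 1
After iteration 3: j = 3, prod = 3
After iteration 4: j = 4, prod = 3
After iteration 5: j = 5, prod = 15
Loop ends.

Final answer: 15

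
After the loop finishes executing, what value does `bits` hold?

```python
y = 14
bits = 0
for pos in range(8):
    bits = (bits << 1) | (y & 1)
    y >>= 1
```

Let's trace through this code step by step.

Initialize: y = 14
Initialize: bits = 0
Entering loop: for pos in range(8):
After iteration 1: pos = 0, y = 7, bits = 0
After iteration 2: pos = 1, y = 3, bits = 1
After iteration 3: pos = 2, y = 1, bits = 3
After iteration 4: pos = 3, y = 0, bits = 7
After iteration 5: pos = 4, y = 0, bits = 14
After iteration 6: pos = 5, y = 0, bits = 28
After iteration 7: pos = 6, y = 0, bits = 56
After iteration 8: pos = 7, y = 0, bits = 112
Loop ends.

Final answer: 112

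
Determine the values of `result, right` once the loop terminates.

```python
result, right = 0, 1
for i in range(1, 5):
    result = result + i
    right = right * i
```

Let's trace through this code step by step.

Initialize: result = 0
Initialize: right = 1
Entering loop: for i in range(1, 5):
After iteration 1: i = 1, result = 1, right = 1
After iteration 2: i = 2, result = 3, right = 2
After iteration 3: i = 3, result = 6, right = 6
After iteration 4: i = 4, result = 10, right = 24
Loop ends.

Final answer: 10, 24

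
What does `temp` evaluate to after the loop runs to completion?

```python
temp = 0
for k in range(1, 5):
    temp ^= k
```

Let's trace through this code step by step.

Initialize: temp = 0
Entering loop: for k in range(1, 5):
After iteration 1: k = 1, temp = 1
After iteration 2: k = 2, temp = 3
After iteration 3: k = 3, temp = 0
After iteration 4: k = 4, temp = 4
Loop ends.

Final answer: 4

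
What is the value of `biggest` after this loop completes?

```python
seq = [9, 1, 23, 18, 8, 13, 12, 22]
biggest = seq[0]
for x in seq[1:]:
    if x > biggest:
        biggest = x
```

Let's trace through this code step by step.

Initialize: seq = [9, 1, 23, 18, 8, 13, 12, 22]
Initialize: biggest = 9
Entering loop: for x in seq[1:]:
After iteration 1: x = 1, biggest = 9
After iteration 2: x = 23, biggest = 23
After iteration 3: x = 18, biggest = 23
After iteration 4: x = 8, biggest = 23
After iteration 5: x = 13, biggest = 23
After iteration 6: x = 12, biggest = 23
After iteration 7: x = 22, biggest = 23
Loop ends.

Final answer: 23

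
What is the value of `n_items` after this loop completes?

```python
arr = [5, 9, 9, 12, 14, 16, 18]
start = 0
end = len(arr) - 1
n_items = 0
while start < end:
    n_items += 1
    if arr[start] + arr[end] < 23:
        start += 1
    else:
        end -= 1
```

Let's trace through this code step by step.

Initialize: arr = [5, 9, 9, 12, 14, 16, 18]
Initialize: start = 0
Initialize: end = 6
Initialize: n_items = 0
Entering loop: while start < end:
After iteration 1: start = 0, end = 5, n_items = 1
After iteration 2: start = 1, end = 5, n_items = 2
After iteration 3: start = 1, end = 4, n_items = 3
After iteration 4: start = 1, end = 3, n_items = 4
After iteration 5: start = 2, end = 3, n_items = 5
After iteration 6: start = 3, end = 3, n_items = 6
Loop ends.

Final answer: 6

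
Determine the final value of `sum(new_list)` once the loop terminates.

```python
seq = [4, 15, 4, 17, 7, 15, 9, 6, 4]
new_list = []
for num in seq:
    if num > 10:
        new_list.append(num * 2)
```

Let's trace through this code step by step.

Initialize: seq = [4, 15, 4, 17, 7, 15, 9, 6, 4]
Initialize: new_list = []
Entering loop: for num in seq:
After iteration 1: num = 4, new_list = []
After iteration 2: num = 15, new_list = [30]
After iteration 3: num = 4, new_list = [30]
After iteration 4: num = 17, new_list = [30, 34]
After iteration 5: num = 7, new_list = [30, 34]
After iteration 6: num = 15, new_list = [30, 34, 30]
After iteration 7: num = 9, new_list = [30, 34, 30]
After iteration 8: num = 6, new_list = [30, 34, 30]
After iteration 9: num = 4, new_list = [30, 34, 30]
Loop ends.
sum(new_list) = 94

Final answer: 94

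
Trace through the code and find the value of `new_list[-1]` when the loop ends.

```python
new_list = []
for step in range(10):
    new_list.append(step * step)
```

Let's trace through this code step by step.

Initialize: new_list = []
Entering loop: for step in range(10):
After iteration 1: step = 0, new_list = [0]
After iteration 2: step = 1, new_list = [0, 1]
After iteration 3: step = 2, new_list = [0, 1, 4]
After iteration 4: step = 3, new_list = [0, 1, 4, 9]
After iteration 5: step = 4, new_list = [0, 1, 4, 9, 16]
After iteration 6: step = 5, new_list = [0, 1, 4, 9, 16, 25]
After iteration 7: step = 6, new_list = [0, 1, 4, 9, 16, 25, 36]
After iteration 8: step = 7, new_list = [0, 1, 4, 9, 16, 25, 36, 49]
After iteration 9: step = 8, new_list = [0, 1, 4, 9, 16, 25, 36, 49, 64]
After iteration 10: step = 9, new_list = [0, 1, 4, 9, 16, 25, 36, 49, 64, 81]
Loop ends.
new_list[-1] = 81

Final answer: 81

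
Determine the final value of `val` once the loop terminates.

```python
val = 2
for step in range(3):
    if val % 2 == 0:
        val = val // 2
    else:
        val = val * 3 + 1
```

Let's trace through this code step by step.

Initialize: val = 2
Entering loop: for step in range(3):
After iteration 1: step = 0, val = 1
After iteration 2: step = 1, val = 4
After iteration 3: step = 2, val = 2
Loop ends.

Final answer: 2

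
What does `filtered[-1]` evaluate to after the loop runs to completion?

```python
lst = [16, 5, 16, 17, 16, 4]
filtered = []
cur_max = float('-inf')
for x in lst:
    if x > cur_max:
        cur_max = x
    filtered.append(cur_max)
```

Let's trace through this code step by step.

Initialize: lst = [16, 5, 16, 17, 16, 4]
Initialize: filtered = []
Initialize: cur_max = -inf
Entering loop: for x in lst:
After iteration 1: x = 16, filtered = [16], cur_max = 16
After iteration 2: x = 5, filtered = [16, 16], cur_max = 16
After iteration 3: x = 16, filtered = [16, 16, 16], cur_max = 16
After iteration 4: x = 17, filtered = [16, 16, 16, 17], cur_max = 17
After iteration 5: x = 16, filtered = [16, 16, 16, 17, 17], cur_max = 17
After iteration 6: x = 4, filtered = [16, 16, 16, 17, 17, 17], cur_max = 17
Loop ends.
filtered[-1] = 17

Final answer: 17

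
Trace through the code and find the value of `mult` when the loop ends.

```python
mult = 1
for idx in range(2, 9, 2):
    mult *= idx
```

Let's trace through this code step by step.

Initialize: mult = 1
Entering loop: for idx in range(2, 9, 2):
After iteration 1: idx = 2, mult = 2
After iteration 2: idx = 4, mult = 8
After iteration 3: idx = 6, mult = 48
After iteration 4: idx = 8, mult = 384
Loop ends.

Final answer: 384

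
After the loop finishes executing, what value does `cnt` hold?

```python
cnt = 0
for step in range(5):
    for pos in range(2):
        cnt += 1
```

Let's trace through this code step by step.

Initialize: cnt = 0
Entering loop: for step in range(5):
After iteration 1: step = 0, cnt = 2
After iteration 2: step = 1, cnt = 4
After iteration 3: step = 2, cnt = 6
After iteration 4: step = 3, cnt = 8
After iteration 5: step = 4, cnt = 10
Loop ends.

Final answer: 10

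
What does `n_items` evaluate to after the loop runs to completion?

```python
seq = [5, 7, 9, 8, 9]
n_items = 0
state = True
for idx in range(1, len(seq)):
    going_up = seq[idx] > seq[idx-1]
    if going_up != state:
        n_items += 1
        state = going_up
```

Let's trace through this code step by step.

Initialize: seq = [5, 7, 9, 8, 9]
Initialize: n_items = 0
Initialize: state = True
Entering loop: for idx in range(1, len(seq)):
After iteration 1: idx = 1, n_items = 0, state = True, going_up = True
After iteration 2: idx = 2, n_items = 0, state = True, going_up = True
After iteration 3: idx = 3, n_items = 1, state = False, going_up = False
After iteration 4: idx = 4, n_items = 2, state = True, going_up = True
Loop ends.

Final answer: 2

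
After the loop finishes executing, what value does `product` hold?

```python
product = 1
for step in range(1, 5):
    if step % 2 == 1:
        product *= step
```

Let's trace through this code step by step.

Initialize: product = 1
Entering loop: for step in range(1, 5):
After iteration 1: step = 1, product = 1
After iteration 2: step = 2, product = 1
After iteration 3: step = 3, product = 3
After iteration 4: step = 4, product = 3
Loop ends.

Final answer: 3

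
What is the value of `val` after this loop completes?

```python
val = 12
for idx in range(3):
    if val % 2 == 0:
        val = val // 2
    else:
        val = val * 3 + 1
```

Let's trace through this code step by step.

Initialize: val = 12
Entering loop: for idx in range(3):
After iteration 1: idx = 0, val = 6
After iteration 2: idx = 1, val = 3
After iteration 3: idx = 2, val = 10
Loop ends.

Final answer: 10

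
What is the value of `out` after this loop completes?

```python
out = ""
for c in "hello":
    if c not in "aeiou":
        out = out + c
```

Let's trace through this code step by step.

Initialize: out = ''
Entering loop: for c in "hello":
After iteration 1: c = 'h', out = 'h'
After iteration 2: c = 'e', out = 'h'
After iteration 3: c = 'l', out = 'hl'
After iteration 4: c = 'l', out = 'hll'
After iteration 5: c = 'o', out = 'hll'
Loop ends.

Final answer: 'hll'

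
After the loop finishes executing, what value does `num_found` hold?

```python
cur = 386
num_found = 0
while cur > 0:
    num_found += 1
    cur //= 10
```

Let's trace through this code step by step.

Initialize: cur = 386
Initialize: num_found = 0
Entering loop: while cur > 0:
After iteration 1: cur = 38, num_found = 1
After iteration 2: cur = 3, num_found = 2
After iteration 3: cur = 0, num_found = 3
Loop ends.

Final answer: 3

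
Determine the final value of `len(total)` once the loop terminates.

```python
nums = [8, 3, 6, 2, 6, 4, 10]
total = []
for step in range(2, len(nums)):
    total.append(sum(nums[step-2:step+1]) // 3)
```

Let's trace through this code step by step.

Initialize: nums = [8, 3, 6, 2, 6, 4, 10]
Initialize: total = []
Entering loop: for step in range(2, len(nums)):
After iteration 1: step = 2, total = [5]
After iteration 2: step = 3, total = [5, 3]
After iteration 3: step = 4, total = [5, 3, 4]
After iteration 4: step = 5, total = [5, 3, 4, 4]
After iteration 5: step = 6, total = [5, 3, 4, 4, 6]
Loop ends.
len(total) = 5

Final answer: 5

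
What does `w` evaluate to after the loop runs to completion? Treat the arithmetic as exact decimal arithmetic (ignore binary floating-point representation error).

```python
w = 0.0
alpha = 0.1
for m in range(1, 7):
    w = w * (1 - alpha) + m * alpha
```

Let's trace through this code step by step.

Initialize: w = 0.0
Initialize: alpha = 0.1
Entering loop: for m in range(1, 7):
After iteration 1: m = 1, w = 0.1
After iteration 2: m = 2, w = 0.29
After iteration 3: m = 3, w = 0.561
After iteration 4: m = 4, w = 0.9049
After iteration 5: m = 5, w = 1.31441
After iteration 6: m = 6, w = 1.782969
Loop ends.

Final answer: 1.782969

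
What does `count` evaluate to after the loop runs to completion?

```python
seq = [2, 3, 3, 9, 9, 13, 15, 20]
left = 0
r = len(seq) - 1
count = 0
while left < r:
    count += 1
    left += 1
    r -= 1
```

Let's trace through this code step by step.

Initialize: seq = [2, 3, 3, 9, 9, 13, 15, 20]
Initialize: left = 0
Initialize: r = 7
Initialize: count = 0
Entering loop: while left < r:
After iteration 1: left = 1, r = 6, count = 1
After iteration 2: left = 2, r = 5, count = 2
After iteration 3: left = 3, r = 4, count = 3
After iteration 4: left = 4, r = 3, count = 4
Loop ends.

Final answer: 4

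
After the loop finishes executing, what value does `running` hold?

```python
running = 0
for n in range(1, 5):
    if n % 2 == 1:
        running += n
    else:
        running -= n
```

Let's trace through this code step by step.

Initialize: running = 0
Entering loop: for n in range(1, 5):
After iteration 1: n = 1, running = 1
After iteration 2: n = 2, running = -1
After iteration 3: n = 3, running = 2
After iteration 4: n = 4, running = -2
Loop ends.

Final answer: -2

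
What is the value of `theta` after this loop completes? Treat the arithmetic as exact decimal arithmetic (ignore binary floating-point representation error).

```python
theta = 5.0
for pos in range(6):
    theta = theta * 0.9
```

Let's trace through this code step by step.

Initialize: theta = 5.0
Entering loop: for pos in range(6):
After iteration 1: pos = 0, theta = 4.5
After iteration 2: pos = 1, theta = 4.05
After iteration 3: pos = 2, theta = 3.645
After iteration 4: pos = 3, theta = 3.2805
After iteration 5: pos = 4, theta = 2.95245
After iteration 6: pos = 5, theta = 2.657205
Loop ends.

Final answer: 2.657205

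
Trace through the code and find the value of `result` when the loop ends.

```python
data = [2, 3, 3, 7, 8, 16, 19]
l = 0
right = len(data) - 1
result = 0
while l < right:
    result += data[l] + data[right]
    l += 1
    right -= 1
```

Let's trace through this code step by step.

Initialize: data = [2, 3, 3, 7, 8, 16, 19]
Initialize: l = 0
Initialize: right = 6
Initialize: result = 0
Entering loop: while l < right:
After iteration 1: l = 1, right = 5, result = 21
After iteration 2: l = 2, right = 4, result = 40
After iteration 3: l = 3, right = 3, result = 51
Loop ends.

Final answer: 51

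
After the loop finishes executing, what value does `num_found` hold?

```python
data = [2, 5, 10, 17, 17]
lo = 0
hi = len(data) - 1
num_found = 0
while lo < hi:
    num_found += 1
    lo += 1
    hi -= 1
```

Let's trace through this code step by step.

Initialize: data = [2, 5, 10, 17, 17]
Initialize: lo = 0
Initialize: hi = 4
Initialize: num_found = 0
Entering loop: while lo < hi:
After iteration 1: lo = 1, hi = 3, num_found = 1
After iteration 2: lo = 2, hi = 2, num_found = 2
Loop ends.

Final answer: 2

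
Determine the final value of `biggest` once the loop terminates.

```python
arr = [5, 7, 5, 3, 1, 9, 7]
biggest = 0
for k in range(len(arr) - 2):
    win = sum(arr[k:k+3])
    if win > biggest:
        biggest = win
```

Let's trace through this code step by step.

Initialize: arr = [5, 7, 5, 3, 1, 9, 7]
Initialize: biggest = 0
Entering loop: for k in range(len(arr) - 2):
After iteration 1: k = 0, biggest = 17, win = 17
After iteration 2: k = 1, biggest = 17, win = 15
After iteration 3: k = 2, biggest = 17, win = 9
After iteration 4: k = 3, biggest = 17, win = 13
After iteration 5: k = 4, biggest = 17, win = 17
Loop ends.

Final answer: 17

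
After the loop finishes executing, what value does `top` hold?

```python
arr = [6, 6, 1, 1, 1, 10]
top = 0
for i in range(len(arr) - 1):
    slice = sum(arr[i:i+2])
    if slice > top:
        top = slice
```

Let's trace through this code step by step.

Initialize: arr = [6, 6, 1, 1, 1, 10]
Initialize: top = 0
Entering loop: for i in range(len(arr) - 1):
After iteration 1: i = 0, top = 12, slice = 12
After iteration 2: i = 1, top = 12, slice = 7
After iteration 3: i = 2, top = 12, slice = 2
After iteration 4: i = 3, top = 12, slice = 2
After iteration 5: i = 4, top = 12, slice = 11
Loop ends.

Final answer: 12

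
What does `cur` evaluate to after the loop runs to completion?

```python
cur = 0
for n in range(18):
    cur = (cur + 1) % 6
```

Let's trace through this code step by step.

Initialize: cur = 0
Entering loop: for n in range(18):
After iteration 1: n = 0, cur = 1
After iteration 2: n = 1, cur = 2
After iteration 3: n = 2, cur = 3
After iteration 4: n = 3, cur = 4
After iteration 5: n = 4, cur = 5
After iteration 6: n = 5, cur = 0
After iteration 7: n = 6, cur = 1
After iteration 8: n = 7, cur = 2
After iteration 9: n = 8, cur = 3
After iteration 10: n = 9, cur = 4
After iteration 11: n = 10, cur = 5
After iteration 12: n = 11, cur = 0
After iteration 13: n = 12, cur = 1
After iteration 14: n = 13, cur = 2
After iteration 15: n = 14, cur = 3
After iteration 16: n = 15, cur = 4
After iteration 17: n = 16, cur = 5
After iteration 18: n = 17, cur = 0
Loop ends.

Final answer: 0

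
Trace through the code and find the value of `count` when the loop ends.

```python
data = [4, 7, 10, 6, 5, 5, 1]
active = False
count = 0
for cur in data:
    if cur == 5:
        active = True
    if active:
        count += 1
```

Let's trace through this code step by step.

Initialize: data = [4, 7, 10, 6, 5, 5, 1]
Initialize: active = False
Initialize: count = 0
Entering loop: for cur in data:
After iteration 1: cur = 4, active = False, count = 0
After iteration 2: cur = 7, active = False, count = 0
After iteration 3: cur = 10, active = False, count = 0
After iteration 4: cur = 6, active = False, count = 0
After iteration 5: cur = 5, active = True, count = 1
After iteration 6: cur = 5, active = True, count = 2
After iteration 7: cur = 1, active = True, count = 3
Loop ends.

Final answer: 3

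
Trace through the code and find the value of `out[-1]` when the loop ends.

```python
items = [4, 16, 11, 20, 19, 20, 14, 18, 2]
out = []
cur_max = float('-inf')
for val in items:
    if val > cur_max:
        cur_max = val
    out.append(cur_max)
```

Let's trace through this code step by step.

Initialize: items = [4, 16, 11, 20, 19, 20, 14, 18, 2]
Initialize: out = []
Initialize: cur_max = -inf
Entering loop: for val in items:
After iteration 1: val = 4, out = [4], cur_max = 4
After iteration 2: val = 16, out = [4, 16], cur_max = 16
After iteration 3: val = 11, out = [4, 16, 16], cur_max = 16
After iteration 4: val = 20, out = [4, 16, 16, 20], cur_max = 20
After iteration 5: val = 19, out = [4, 16, 16, 20, 20], cur_max = 20
After iteration 6: val = 20, out = [4, 16, 16, 20, 20, 20], cur_max = 20
After iteration 7: val = 14, out = [4, 16, 16, 20, 20, 20, 20], cur_max = 20
After iteration 8: val = 18, out = [4, 16, 16, 20, 20, 20, 20, 20], cur_max = 20
After iteration 9: val = 2, out = [4, 16, 16, 20, 20, 20, 20, 20, 20], cur_max = 20
Loop ends.
out[-1] = 20

Final answer: 20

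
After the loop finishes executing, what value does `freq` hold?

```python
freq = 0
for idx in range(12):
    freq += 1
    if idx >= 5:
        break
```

Let's trace through this code step by step.

Initialize: freq = 0
Entering loop: for idx in range(12):
After iteration 1: idx = 0, freq = 1
After iteration 2: idx = 1, freq = 2
After iteration 3: idx = 2, freq = 3
After iteration 4: idx = 3, freq = 4
After iteration 5: idx = 4, freq = 5
After iteration 6: idx = 5, freq = 6
Loop ends.

Final answer: 6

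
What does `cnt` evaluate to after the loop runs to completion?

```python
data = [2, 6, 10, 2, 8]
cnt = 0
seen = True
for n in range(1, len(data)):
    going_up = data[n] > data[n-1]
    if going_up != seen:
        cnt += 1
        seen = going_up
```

Let's trace through this code step by step.

Initialize: data = [2, 6, 10, 2, 8]
Initialize: cnt = 0
Initialize: seen = True
Entering loop: for n in range(1, len(data)):
After iteration 1: n = 1, cnt = 0, seen = True, going_up = True
After iteration 2: n = 2, cnt = 0, seen = True, going_up = True
After iteration 3: n = 3, cnt = 1, seen = False, going_up = False
After iteration 4: n = 4, cnt = 2, seen = True, going_up = True
Loop ends.

Final answer: 2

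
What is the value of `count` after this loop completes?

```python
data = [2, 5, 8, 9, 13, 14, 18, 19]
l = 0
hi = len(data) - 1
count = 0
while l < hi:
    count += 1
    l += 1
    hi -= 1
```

Let's trace through this code step by step.

Initialize: data = [2, 5, 8, 9, 13, 14, 18, 19]
Initialize: l = 0
Initialize: hi = 7
Initialize: count = 0
Entering loop: while l < hi:
After iteration 1: l = 1, hi = 6, count = 1
After iteration 2: l = 2, hi = 5, count = 2
After iteration 3: l = 3, hi = 4, count = 3
After iteration 4: l = 4, hi = 3, count = 4
Loop ends.

Final answer: 4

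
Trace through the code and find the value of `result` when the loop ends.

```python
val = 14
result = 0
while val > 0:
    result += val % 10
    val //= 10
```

Let's trace through this code step by step.

Initialize: val = 14
Initialize: result = 0
Entering loop: while val > 0:
After iteration 1: val = 1, result = 4
After iteration 2: val = 0, result = 5
Loop ends.

Final answer: 5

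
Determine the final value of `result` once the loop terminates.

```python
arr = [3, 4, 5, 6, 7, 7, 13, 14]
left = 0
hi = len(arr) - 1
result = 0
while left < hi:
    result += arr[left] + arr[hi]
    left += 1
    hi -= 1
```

Let's trace through this code step by step.

Initialize: arr = [3, 4, 5, 6, 7, 7, 13, 14]
Initialize: left = 0
Initialize: hi = 7
Initialize: result = 0
Entering loop: while left < hi:
After iteration 1: left = 1, hi = 6, result = 17
After iteration 2: left = 2, hi = 5, result = 34
After iteration 3: left = 3, hi = 4, result = 46
After iteration 4: left = 4, hi = 3, result = 59
Loop ends.

Final answer: 59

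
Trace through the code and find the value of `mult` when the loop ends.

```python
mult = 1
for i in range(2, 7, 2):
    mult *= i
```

Let's trace through this code step by step.

Initialize: mult = 1
Entering loop: for i in range(2, 7, 2):
After iteration 1: i = 2, mult = 2
After iteration 2: i = 4, mult = 8
After iteration 3: i = 6, mult = 48
Loop ends.

Final answer: 48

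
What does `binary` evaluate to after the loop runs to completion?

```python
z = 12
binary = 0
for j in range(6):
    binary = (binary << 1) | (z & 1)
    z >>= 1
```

Let's trace through this code step by step.

Initialize: z = 12
Initialize: binary = 0
Entering loop: for j in range(6):
After iteration 1: j = 0, z = 6, binary = 0
After iteration 2: j = 1, z = 3, binary = 0
After iteration 3: j = 2, z = 1, binary = 1
After iteration 4: j = 3, z = 0, binary = 3
After iteration 5: j = 4, z = 0, binary = 6
After iteration 6: j = 5, z = 0, binary = 12
Loop ends.

Final answer: 12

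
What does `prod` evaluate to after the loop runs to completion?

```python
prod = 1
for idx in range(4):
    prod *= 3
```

Let's trace through this code step by step.

Initialize: prod = 1
Entering loop: for idx in range(4):
After iteration 1: idx = 0, prod = 3
After iteration 2: idx = 1, prod = 9
After iteration 3: idx = 2, prod = 27
After iteration 4: idx = 3, prod = 81
Loop ends.

Final answer: 81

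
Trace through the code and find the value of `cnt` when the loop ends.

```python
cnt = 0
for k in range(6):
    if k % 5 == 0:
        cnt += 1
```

Let's trace through this code step by step.

Initialize: cnt = 0
Entering loop: for k in range(6):
After iteration 1: k = 0, cnt = 1
After iteration 2: k = 1, cnt = 1
After iteration 3: k = 2, cnt = 1
After iteration 4: k = 3, cnt = 1
After iteration 5: k = 4, cnt = 1
After iteration 6: k = 5, cnt = 2
Loop ends.

Final answer: 2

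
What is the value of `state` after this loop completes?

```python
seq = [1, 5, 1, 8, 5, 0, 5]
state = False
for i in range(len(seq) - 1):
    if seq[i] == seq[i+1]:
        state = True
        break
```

Let's trace through this code step by step.

Initialize: seq = [1, 5, 1, 8, 5, 0, 5]
Initialize: state = False
Entering loop: for i in range(len(seq) - 1):
After iteration 1: i = 0, state = False
After iteration 2: i = 1, state = False
After iteration 3: i = 2, state = False
After iteration 4: i = 3, state = False
After iteration 5: i = 4, state = False
After iteration 6: i = 5, state = False
Loop ends.

Final answer: False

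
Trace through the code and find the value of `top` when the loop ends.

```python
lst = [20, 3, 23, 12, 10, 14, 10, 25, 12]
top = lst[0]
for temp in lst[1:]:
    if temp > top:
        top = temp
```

Let's trace through this code step by step.

Initialize: lst = [20, 3, 23, 12, 10, 14, 10, 25, 12]
Initialize: top = 20
Entering loop: for temp in lst[1:]:
After iteration 1: temp = 3, top = 20
After iteration 2: temp = 23, top = 23
After iteration 3: temp = 12, top = 23
After iteration 4: temp = 10, top = 23
After iteration 5: temp = 14, top = 23
After iteration 6: temp = 10, top = 23
After iteration 7: temp = 25, top = 25
After iteration 8: temp = 12, top = 25
Loop ends.

Final answer: 25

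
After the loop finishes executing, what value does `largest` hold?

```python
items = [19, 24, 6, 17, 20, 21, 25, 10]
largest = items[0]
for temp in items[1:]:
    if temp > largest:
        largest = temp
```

Let's trace through this code step by step.

Initialize: items = [19, 24, 6, 17, 20, 21, 25, 10]
Initialize: largest = 19
Entering loop: for temp in items[1:]:
After iteration 1: temp = 24, largest = 24
After iteration 2: temp = 6, largest = 24
After iteration 3: temp = 17, largest = 24
After iteration 4: temp = 20, largest = 24
After iteration 5: temp = 21, largest = 24
After iteration 6: temp = 25, largest = 25
After iteration 7: temp = 10, largest = 25
Loop ends.

Final answer: 25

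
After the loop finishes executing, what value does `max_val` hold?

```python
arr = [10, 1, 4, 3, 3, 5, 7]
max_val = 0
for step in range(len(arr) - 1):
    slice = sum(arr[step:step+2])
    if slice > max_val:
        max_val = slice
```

Let's trace through this code step by step.

Initialize: arr = [10, 1, 4, 3, 3, 5, 7]
Initialize: max_val = 0
Entering loop: for step in range(len(arr) - 1):
After iteration 1: step = 0, max_val = 11, slice = 11
After iteration 2: step = 1, max_val = 11, slice = 5
After iteration 3: step = 2, max_val = 11, slice = 7
After iteration 4: step = 3, max_val = 11, slice = 6
After iteration 5: step = 4, max_val = 11, slice = 8
After iteration 6: step = 5, max_val = 12, slice = 12
Loop ends.

Final answer: 12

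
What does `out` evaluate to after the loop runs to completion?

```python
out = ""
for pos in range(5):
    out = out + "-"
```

Let's trace through this code step by step.

Initialize: out = ''
Entering loop: for pos in range(5):
After iteration 1: pos = 0, out = '-'
After iteration 2: pos = 1, out = '--'
After iteration 3: pos = 2, out = '---'
After iteration 4: pos = 3, out = '----'
After iteration 5: pos = 4, out = '-----'
Loop ends.

Final answer: '-----'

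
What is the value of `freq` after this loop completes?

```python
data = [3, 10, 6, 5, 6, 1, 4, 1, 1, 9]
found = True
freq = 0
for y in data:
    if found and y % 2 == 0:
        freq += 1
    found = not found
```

Let's trace through this code step by step.

Initialize: data = [3, 10, 6, 5, 6, 1, 4, 1, 1, 9]
Initialize: found = True
Initialize: freq = 0
Entering loop: for y in data:
After iteration 1: y = 3, found = False, freq = 0
After iteration 2: y = 10, found = True, freq = 0
After iteration 3: y = 6, found = False, freq = 1
After iteration 4: y = 5, found = True, freq = 1
After iteration 5: y = 6, found = False, freq = 2
After iteration 6: y = 1, found = True, freq = 2
After iteration 7: y = 4, found = False, freq = 3
After iteration 8: y = 1, found = True, freq = 3
After iteration 9: y = 1, found = False, freq = 3
After iteration 10: y = 9, found = True, freq = 3
Loop ends.

Final answer: 3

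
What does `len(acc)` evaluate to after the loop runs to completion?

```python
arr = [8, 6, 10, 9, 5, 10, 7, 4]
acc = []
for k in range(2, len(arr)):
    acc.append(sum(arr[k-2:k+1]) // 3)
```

Let's trace through this code step by step.

Initialize: arr = [8, 6, 10, 9, 5, 10, 7, 4]
Initialize: acc = []
Entering loop: for k in range(2, len(arr)):
After iteration 1: k = 2, acc = [8]
After iteration 2: k = 3, acc = [8, 8]
After iteration 3: k = 4, acc = [8, 8, 8]
After iteration 4: k = 5, acc = [8, 8, 8, 8]
After iteration 5: k = 6, acc = [8, 8, 8, 8, 7]
After iteration 6: k = 7, acc = [8, 8, 8, 8, 7, 7]
Loop ends.
len(acc) = 6

Final answer: 6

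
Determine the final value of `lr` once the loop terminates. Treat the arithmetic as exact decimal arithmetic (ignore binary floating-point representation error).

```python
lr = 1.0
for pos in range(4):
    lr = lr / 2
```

Let's trace through this code step by step.

Initialize: lr = 1.0
Entering loop: for pos in range(4):
After iteration 1: pos = 0, lr = 0.5
After iteration 2: pos = 1, lr = 0.25
After iteration 3: pos = 2, lr = 0.125
After iteration 4: pos = 3, lr = 0.0625
Loop ends.

Final answer: 0.0625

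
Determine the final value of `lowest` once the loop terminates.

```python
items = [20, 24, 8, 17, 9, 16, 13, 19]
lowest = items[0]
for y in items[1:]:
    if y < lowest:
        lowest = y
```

Let's trace through this code step by step.

Initialize: items = [20, 24, 8, 17, 9, 16, 13, 19]
Initialize: lowest = 20
Entering loop: for y in items[1:]:
After iteration 1: y = 24, lowest = 20
After iteration 2: y = 8, lowest = 8
After iteration 3: y = 17, lowest = 8
After iteration 4: y = 9, lowest = 8
After iteration 5: y = 16, lowest = 8
After iteration 6: y = 13, lowest = 8
After iteration 7: y = 19, lowest = 8
Loop ends.

Final answer: 8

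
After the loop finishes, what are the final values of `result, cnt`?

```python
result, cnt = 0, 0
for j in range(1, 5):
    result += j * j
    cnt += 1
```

Let's trace through this code step by step.

Initialize: result = 0
Initialize: cnt = 0
Entering loop: for j in range(1, 5):
After iteration 1: j = 1, result = 1, cnt = 1
After iteration 2: j = 2, result = 5, cnt = 2
After iteration 3: j = 3, result = 14, cnt = 3
After iteration 4: j = 4, result = 30, cnt = 4
Loop ends.

Final answer: 30, 4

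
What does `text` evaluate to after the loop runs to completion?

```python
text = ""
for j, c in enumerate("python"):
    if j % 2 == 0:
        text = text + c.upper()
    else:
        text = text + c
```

Let's trace through this code step by step.

Initialize: text = ''
Entering loop: for j, c in enumerate("python"):
After iteration 1: j = 0, c = 'p', text = 'P'
After iteration 2: j = 1, c = 'y', text = 'Py'
After iteration 3: j = 2, c = 't', text = 'PyT'
After iteration 4: j = 3, c = 'h', text = 'PyTh'
After iteration 5: j = 4, c = 'o', text = 'PyThO'
After iteration 6: j = 5, c = 'n', text = 'PyThOn'
Loop ends.

Final answer: 'PyThOn'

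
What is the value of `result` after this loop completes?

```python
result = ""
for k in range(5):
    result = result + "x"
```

Let's trace through this code step by step.

Initialize: result = ''
Entering loop: for k in range(5):
After iteration 1: k = 0, result = 'x'
After iteration 2: k = 1, result = 'xx'
After iteration 3: k = 2, result = 'xxx'
After iteration 4: k = 3, result = 'xxxx'
After iteration 5: k = 4, result = 'xxxxx'
Loop ends.

Final answer: 'xxxxx'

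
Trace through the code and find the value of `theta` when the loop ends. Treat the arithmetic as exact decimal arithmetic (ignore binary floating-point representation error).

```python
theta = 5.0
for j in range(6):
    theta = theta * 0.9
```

Let's trace through this code step by step.

Initialize: theta = 5.0
Entering loop: for j in range(6):
After iteration 1: j = 0, theta = 4.5
After iteration 2: j = 1, theta = 4.05
After iteration 3: j = 2, theta = 3.645
After iteration 4: j = 3, theta = 3.2805
After iteration 5: j = 4, theta = 2.95245
After iteration 6: j = 5, theta = 2.657205
Loop ends.

Final answer: 2.657205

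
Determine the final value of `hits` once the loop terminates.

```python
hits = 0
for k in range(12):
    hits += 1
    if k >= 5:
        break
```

Let's trace through this code step by step.

Initialize: hits = 0
Entering loop: for k in range(12):
After iteration 1: k = 0, hits = 1
After iteration 2: k = 1, hits = 2
After iteration 3: k = 2, hits = 3
After iteration 4: k = 3, hits = 4
After iteration 5: k = 4, hits = 5
After iteration 6: k = 5, hits = 6
Loop ends.

Final answer: 6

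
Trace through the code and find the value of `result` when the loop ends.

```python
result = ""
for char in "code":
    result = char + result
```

Let's trace through this code step by step.

Initialize: result = ''
Entering loop: for char in "code":
After iteration 1: char = 'c', result = 'c'
After iteration 2: char = 'o', result = 'oc'
After iteration 3: char = 'd', result = 'doc'
After iteration 4: char = 'e', result = 'edoc'
Loop ends.

Final answer: 'edoc'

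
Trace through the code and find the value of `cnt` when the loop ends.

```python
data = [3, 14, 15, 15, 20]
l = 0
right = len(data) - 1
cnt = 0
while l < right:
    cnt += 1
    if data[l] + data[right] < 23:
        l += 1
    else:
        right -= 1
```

Let's trace through this code step by step.

Initialize: data = [3, 14, 15, 15, 20]
Initialize: l = 0
Initialize: right = 4
Initialize: cnt = 0
Entering loop: while l < right:
After iteration 1: l = 0, right = 3, cnt = 1
After iteration 2: l = 1, right = 3, cnt = 2
After iteration 3: l = 1, right = 2, cnt = 3
After iteration 4: l = 1, right = 1, cnt = 4
Loop ends.

Final answer: 4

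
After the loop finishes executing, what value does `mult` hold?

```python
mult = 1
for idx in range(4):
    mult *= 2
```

Let's trace through this code step by step.

Initialize: mult = 1
Entering loop: for idx in range(4):
After iteration 1: idx = 0, mult = 2
After iteration 2: idx = 1, mult = 4
After iteration 3: idx = 2, mult = 8
After iteration 4: idx = 3, mult = 16
Loop ends.

Final answer: 16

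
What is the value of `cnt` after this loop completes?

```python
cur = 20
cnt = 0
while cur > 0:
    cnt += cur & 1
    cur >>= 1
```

Let's trace through this code step by step.

Initialize: cur = 20
Initialize: cnt = 0
Entering loop: while cur > 0:
After iteration 1: cur = 10, cnt = 0
After iteration 2: cur = 5, cnt = 0
After iteration 3: cur = 2, cnt = 1
After iteration 4: cur = 1, cnt = 1
After iteration 5: cur = 0, cnt = 2
Loop ends.

Final answer: 2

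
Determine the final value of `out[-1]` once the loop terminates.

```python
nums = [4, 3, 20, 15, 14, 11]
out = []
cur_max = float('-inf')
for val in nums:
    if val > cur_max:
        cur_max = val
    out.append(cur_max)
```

Let's trace through this code step by step.

Initialize: nums = [4, 3, 20, 15, 14, 11]
Initialize: out = []
Initialize: cur_max = -inf
Entering loop: for val in nums:
After iteration 1: val = 4, out = [4], cur_max = 4
After iteration 2: val = 3, out = [4, 4], cur_max = 4
After iteration 3: val = 20, out = [4, 4, 20], cur_max = 20
After iteration 4: val = 15, out = [4, 4, 20, 20], cur_max = 20
After iteration 5: val = 14, out = [4, 4, 20, 20, 20], cur_max = 20
After iteration 6: val = 11, out = [4, 4, 20, 20, 20, 20], cur_max = 20
Loop ends.
out[-1] = 20

Final answer: 20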